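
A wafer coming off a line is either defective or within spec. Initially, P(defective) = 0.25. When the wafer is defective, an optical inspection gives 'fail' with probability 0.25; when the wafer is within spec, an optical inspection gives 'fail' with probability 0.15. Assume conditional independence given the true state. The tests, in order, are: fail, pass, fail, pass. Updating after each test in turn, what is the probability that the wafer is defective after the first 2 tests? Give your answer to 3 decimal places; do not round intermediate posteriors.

0.329

Apply Bayes' rule sequentially, carrying P(defective) forward.
After 'fail': P(defective) = 0.25·0.2500 / (0.25·0.2500 + 0.15·0.7500) ≈ 0.3571
After 'pass': P(defective) = 0.75·0.3571 / (0.75·0.3571 + 0.85·0.6429) ≈ 0.3289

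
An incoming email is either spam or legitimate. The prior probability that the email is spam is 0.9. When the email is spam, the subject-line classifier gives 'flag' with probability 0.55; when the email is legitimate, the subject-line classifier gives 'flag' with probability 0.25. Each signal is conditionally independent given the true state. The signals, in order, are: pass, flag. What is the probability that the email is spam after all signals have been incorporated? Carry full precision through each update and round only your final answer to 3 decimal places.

0.922

After 'pass': P(spam) = 0.45·0.9000 / (0.45·0.9000 + 0.75·0.1000) ≈ 0.8438
After 'flag': P(spam) = 0.55·0.8438 / (0.55·0.8438 + 0.25·0.1562) ≈ 0.9224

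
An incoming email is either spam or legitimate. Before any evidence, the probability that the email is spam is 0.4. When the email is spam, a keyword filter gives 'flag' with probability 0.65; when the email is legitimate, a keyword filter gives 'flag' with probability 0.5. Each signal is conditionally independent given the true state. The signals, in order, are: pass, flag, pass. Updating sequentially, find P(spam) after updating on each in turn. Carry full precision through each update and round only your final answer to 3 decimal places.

Apply Bayes' rule sequentially, carrying P(spam) forward.
After 'pass': P(spam) = 0.35·0.4000 / (0.35·0.4000 + 0.5·0.6000) ≈ 0.3182
After 'flag': P(spam) = 0.65·0.3182 / (0.65·0.3182 + 0.5·0.6818) ≈ 0.3776
After 'pass': P(spam) = 0.35·0.3776 / (0.35·0.3776 + 0.5·0.6224) ≈ 0.2981

0.298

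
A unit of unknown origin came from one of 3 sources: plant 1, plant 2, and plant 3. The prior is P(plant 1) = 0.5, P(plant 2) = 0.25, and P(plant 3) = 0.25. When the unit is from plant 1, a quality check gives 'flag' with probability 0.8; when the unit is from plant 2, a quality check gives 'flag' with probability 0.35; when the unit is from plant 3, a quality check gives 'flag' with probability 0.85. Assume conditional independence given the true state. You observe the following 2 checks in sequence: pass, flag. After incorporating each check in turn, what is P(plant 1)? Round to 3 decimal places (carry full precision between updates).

0.474

Each posterior becomes the prior for the next update.
After 'pass': normaliser = 0.2·0.5000 + 0.65·0.2500 + 0.15·0.2500; P(plant 1) ≈ 0.3333, P(plant 2) ≈ 0.5417, P(plant 3) ≈ 0.1250
After 'flag': normaliser = 0.8·0.3333 + 0.35·0.5417 + 0.85·0.1250; P(plant 1) ≈ 0.4741, P(plant 2) ≈ 0.3370, P(plant 3) ≈ 0.1889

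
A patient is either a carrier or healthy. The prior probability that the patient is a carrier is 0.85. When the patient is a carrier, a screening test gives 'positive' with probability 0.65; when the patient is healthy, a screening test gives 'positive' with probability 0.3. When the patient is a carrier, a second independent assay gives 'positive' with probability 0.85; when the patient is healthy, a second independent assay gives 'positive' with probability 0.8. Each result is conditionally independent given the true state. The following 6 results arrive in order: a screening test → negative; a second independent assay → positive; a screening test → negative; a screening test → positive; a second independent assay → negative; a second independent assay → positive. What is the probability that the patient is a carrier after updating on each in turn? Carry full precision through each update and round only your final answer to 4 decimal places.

0.7221

After a screening test='negative': P(carrier) = 0.35·0.8500 / (0.35·0.8500 + 0.7·0.1500) ≈ 0.7391
After a second independent assay='positive': P(carrier) = 0.85·0.7391 / (0.85·0.7391 + 0.8·0.2609) ≈ 0.7506
After a screening test='negative': P(carrier) = 0.35·0.7506 / (0.35·0.7506 + 0.7·0.2494) ≈ 0.6008
After a screening test='positive': P(carrier) = 0.65·0.6008 / (0.65·0.6008 + 0.3·0.3992) ≈ 0.7653
After a second independent assay='negative': P(carrier) = 0.15·0.7653 / (0.15·0.7653 + 0.2·0.2347) ≈ 0.7098
After a second independent assay='positive': P(carrier) = 0.85·0.7098 / (0.85·0.7098 + 0.8·0.2902) ≈ 0.7221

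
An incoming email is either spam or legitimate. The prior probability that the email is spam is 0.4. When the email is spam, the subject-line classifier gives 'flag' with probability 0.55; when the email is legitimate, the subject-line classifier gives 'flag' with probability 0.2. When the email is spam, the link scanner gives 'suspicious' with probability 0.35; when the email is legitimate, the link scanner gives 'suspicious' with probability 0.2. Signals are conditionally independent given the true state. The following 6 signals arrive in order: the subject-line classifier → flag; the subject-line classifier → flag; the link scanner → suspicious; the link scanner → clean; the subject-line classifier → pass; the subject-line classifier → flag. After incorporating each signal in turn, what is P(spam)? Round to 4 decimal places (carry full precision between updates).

0.9173

Each posterior becomes the prior for the next update.
After the subject-line classifier='flag': P(spam) = 0.55·0.4000 / (0.55·0.4000 + 0.2·0.6000) ≈ 0.6471
After the subject-line classifier='flag': P(spam) = 0.55·0.6471 / (0.55·0.6471 + 0.2·0.3529) ≈ 0.8345
After the link scanner='suspicious': P(spam) = 0.35·0.8345 / (0.35·0.8345 + 0.2·0.1655) ≈ 0.8982
After the link scanner='clean': P(spam) = 0.65·0.8982 / (0.65·0.8982 + 0.8·0.1018) ≈ 0.8776
After the subject-line classifier='pass': P(spam) = 0.45·0.8776 / (0.45·0.8776 + 0.8·0.1224) ≈ 0.8013
After the subject-line classifier='flag': P(spam) = 0.55·0.8013 / (0.55·0.8013 + 0.2·0.1987) ≈ 0.9173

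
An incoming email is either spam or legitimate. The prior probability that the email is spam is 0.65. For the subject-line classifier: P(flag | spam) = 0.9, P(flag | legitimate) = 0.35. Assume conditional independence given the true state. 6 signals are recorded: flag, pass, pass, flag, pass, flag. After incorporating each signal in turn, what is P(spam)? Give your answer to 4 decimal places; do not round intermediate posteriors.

0.1031

After 'flag': P(spam) = 0.9·0.6500 / (0.9·0.6500 + 0.35·0.3500) ≈ 0.8269
After 'pass': P(spam) = 0.1·0.8269 / (0.1·0.8269 + 0.65·0.1731) ≈ 0.4235
After 'pass': P(spam) = 0.1·0.4235 / (0.1·0.4235 + 0.65·0.5765) ≈ 0.1016
After 'flag': P(spam) = 0.9·0.1016 / (0.9·0.1016 + 0.35·0.8984) ≈ 0.2252
After 'pass': P(spam) = 0.1·0.2252 / (0.1·0.2252 + 0.65·0.7748) ≈ 0.0428
After 'flag': P(spam) = 0.9·0.0428 / (0.9·0.0428 + 0.35·0.9572) ≈ 0.1031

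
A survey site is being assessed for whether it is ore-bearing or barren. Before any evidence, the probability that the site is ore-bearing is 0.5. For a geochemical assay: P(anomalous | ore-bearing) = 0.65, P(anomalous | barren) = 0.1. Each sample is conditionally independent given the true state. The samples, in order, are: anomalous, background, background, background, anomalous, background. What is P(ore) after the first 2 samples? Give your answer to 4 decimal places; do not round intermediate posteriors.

0.7165

After 'anomalous': P(ore) = 0.65·0.5000 / (0.65·0.5000 + 0.1·0.5000) ≈ 0.8667
After 'background': P(ore) = 0.35·0.8667 / (0.35·0.8667 + 0.9·0.1333) ≈ 0.7165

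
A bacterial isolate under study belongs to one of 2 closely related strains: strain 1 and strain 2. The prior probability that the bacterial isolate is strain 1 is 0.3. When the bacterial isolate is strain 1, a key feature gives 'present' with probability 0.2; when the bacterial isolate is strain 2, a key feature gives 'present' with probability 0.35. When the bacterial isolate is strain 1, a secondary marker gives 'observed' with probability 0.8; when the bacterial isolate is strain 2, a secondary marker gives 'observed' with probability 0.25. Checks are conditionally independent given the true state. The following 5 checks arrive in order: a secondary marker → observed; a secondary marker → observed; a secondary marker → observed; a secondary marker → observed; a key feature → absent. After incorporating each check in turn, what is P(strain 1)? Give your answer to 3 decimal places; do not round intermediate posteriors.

0.982

Apply Bayes' rule sequentially, carrying P(strain 1) forward.
After a secondary marker='observed': P(strain 1) = 0.8·0.3000 / (0.8·0.3000 + 0.25·0.7000) ≈ 0.5783
After a secondary marker='observed': P(strain 1) = 0.8·0.5783 / (0.8·0.5783 + 0.25·0.4217) ≈ 0.8144
After a secondary marker='observed': P(strain 1) = 0.8·0.8144 / (0.8·0.8144 + 0.25·0.1856) ≈ 0.9335
After a secondary marker='observed': P(strain 1) = 0.8·0.9335 / (0.8·0.9335 + 0.25·0.0665) ≈ 0.9782
After a key feature='absent': P(strain 1) = 0.8·0.9782 / (0.8·0.9782 + 0.65·0.0218) ≈ 0.9822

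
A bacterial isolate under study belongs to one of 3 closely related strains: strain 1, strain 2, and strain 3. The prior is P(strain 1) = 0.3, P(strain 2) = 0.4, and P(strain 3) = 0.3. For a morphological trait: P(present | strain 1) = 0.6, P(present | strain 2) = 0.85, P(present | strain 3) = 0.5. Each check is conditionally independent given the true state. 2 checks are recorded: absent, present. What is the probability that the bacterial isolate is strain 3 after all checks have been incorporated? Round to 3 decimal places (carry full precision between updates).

0.379

After 'absent': normaliser = 0.4·0.3000 + 0.15·0.4000 + 0.5·0.3000; P(strain 1) ≈ 0.3636, P(strain 2) ≈ 0.1818, P(strain 3) ≈ 0.4545
After 'present': normaliser = 0.6·0.3636 + 0.85·0.1818 + 0.5·0.4545; P(strain 1) ≈ 0.3636, P(strain 2) ≈ 0.2576, P(strain 3) ≈ 0.3788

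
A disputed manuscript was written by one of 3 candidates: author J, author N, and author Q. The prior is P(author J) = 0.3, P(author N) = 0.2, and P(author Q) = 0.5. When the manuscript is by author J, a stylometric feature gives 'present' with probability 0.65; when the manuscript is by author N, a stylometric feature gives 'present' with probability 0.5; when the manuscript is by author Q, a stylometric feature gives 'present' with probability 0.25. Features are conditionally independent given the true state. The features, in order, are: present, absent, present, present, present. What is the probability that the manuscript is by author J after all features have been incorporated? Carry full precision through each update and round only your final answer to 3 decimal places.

Apply Bayes' rule sequentially, carrying P(author J) forward.
After 'present': normaliser = 0.65·0.3000 + 0.5·0.2000 + 0.25·0.5000; P(author J) ≈ 0.4643, P(author N) ≈ 0.2381, P(author Q) ≈ 0.2976
After 'absent': normaliser = 0.35·0.4643 + 0.5·0.2381 + 0.75·0.2976; P(author J) ≈ 0.3219, P(author N) ≈ 0.2358, P(author Q) ≈ 0.4422
After 'present': normaliser = 0.65·0.3219 + 0.5·0.2358 + 0.25·0.4422; P(author J) ≈ 0.4780, P(author N) ≈ 0.2694, P(author Q) ≈ 0.2526
After 'present': normaliser = 0.65·0.4780 + 0.5·0.2694 + 0.25·0.2526; P(author J) ≈ 0.6110, P(author N) ≈ 0.2649, P(author Q) ≈ 0.1242
After 'present': normaliser = 0.65·0.6110 + 0.5·0.2649 + 0.25·0.1242; P(author J) ≈ 0.7084, P(author N) ≈ 0.2362, P(author Q) ≈ 0.0554

0.708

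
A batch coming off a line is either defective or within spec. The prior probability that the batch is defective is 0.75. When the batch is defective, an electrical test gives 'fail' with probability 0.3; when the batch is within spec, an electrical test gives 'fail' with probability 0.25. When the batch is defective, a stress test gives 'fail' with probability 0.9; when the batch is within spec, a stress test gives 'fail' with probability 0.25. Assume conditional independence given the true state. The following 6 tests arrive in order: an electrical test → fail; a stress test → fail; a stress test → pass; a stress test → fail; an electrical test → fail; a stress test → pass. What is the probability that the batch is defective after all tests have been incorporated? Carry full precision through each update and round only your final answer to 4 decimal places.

0.4988

Apply Bayes' rule sequentially, carrying P(defective) forward.
After an electrical test='fail': P(defective) = 0.3·0.7500 / (0.3·0.7500 + 0.25·0.2500) ≈ 0.7826
After a stress test='fail': P(defective) = 0.9·0.7826 / (0.9·0.7826 + 0.25·0.2174) ≈ 0.9284
After a stress test='pass': P(defective) = 0.1·0.9284 / (0.1·0.9284 + 0.75·0.0716) ≈ 0.6334
After a stress test='fail': P(defective) = 0.9·0.6334 / (0.9·0.6334 + 0.25·0.3666) ≈ 0.8615
After an electrical test='fail': P(defective) = 0.3·0.8615 / (0.3·0.8615 + 0.25·0.1385) ≈ 0.8819
After a stress test='pass': P(defective) = 0.1·0.8819 / (0.1·0.8819 + 0.75·0.1181) ≈ 0.4988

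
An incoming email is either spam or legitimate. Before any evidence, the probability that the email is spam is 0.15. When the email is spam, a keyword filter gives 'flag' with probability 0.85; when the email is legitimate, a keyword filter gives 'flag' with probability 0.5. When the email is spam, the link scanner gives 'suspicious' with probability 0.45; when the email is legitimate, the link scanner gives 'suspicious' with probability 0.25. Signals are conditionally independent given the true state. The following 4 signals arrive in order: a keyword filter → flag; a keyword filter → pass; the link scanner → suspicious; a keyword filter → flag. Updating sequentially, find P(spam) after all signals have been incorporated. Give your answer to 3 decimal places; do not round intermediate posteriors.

0.216

After a keyword filter='flag': P(spam) = 0.85·0.1500 / (0.85·0.1500 + 0.5·0.8500) ≈ 0.2308
After a keyword filter='pass': P(spam) = 0.15·0.2308 / (0.15·0.2308 + 0.5·0.7692) ≈ 0.0826
After the link scanner='suspicious': P(spam) = 0.45·0.0826 / (0.45·0.0826 + 0.25·0.9174) ≈ 0.1394
After a keyword filter='flag': P(spam) = 0.85·0.1394 / (0.85·0.1394 + 0.5·0.8606) ≈ 0.2159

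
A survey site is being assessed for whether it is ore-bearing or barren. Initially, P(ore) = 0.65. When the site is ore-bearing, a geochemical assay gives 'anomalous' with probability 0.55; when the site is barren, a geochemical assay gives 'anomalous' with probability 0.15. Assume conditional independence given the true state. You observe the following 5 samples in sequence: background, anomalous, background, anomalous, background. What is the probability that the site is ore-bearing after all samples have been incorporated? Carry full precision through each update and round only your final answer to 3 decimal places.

After 'background': P(ore) = 0.45·0.6500 / (0.45·0.6500 + 0.85·0.3500) ≈ 0.4958
After 'anomalous': P(ore) = 0.55·0.4958 / (0.55·0.4958 + 0.15·0.5042) ≈ 0.7828
After 'background': P(ore) = 0.45·0.7828 / (0.45·0.7828 + 0.85·0.2172) ≈ 0.6562
After 'anomalous': P(ore) = 0.55·0.6562 / (0.55·0.6562 + 0.15·0.3438) ≈ 0.8750
After 'background': P(ore) = 0.45·0.8750 / (0.45·0.8750 + 0.85·0.1250) ≈ 0.7875

0.787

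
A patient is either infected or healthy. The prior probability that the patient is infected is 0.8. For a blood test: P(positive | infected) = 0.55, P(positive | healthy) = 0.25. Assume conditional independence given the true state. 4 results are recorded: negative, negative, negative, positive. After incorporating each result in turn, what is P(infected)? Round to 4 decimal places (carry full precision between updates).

Apply Bayes' rule sequentially, carrying P(infected) forward.
After 'negative': P(infected) = 0.45·0.8000 / (0.45·0.8000 + 0.75·0.2000) ≈ 0.7059
After 'negative': P(infected) = 0.45·0.7059 / (0.45·0.7059 + 0.75·0.2941) ≈ 0.5902
After 'negative': P(infected) = 0.45·0.5902 / (0.45·0.5902 + 0.75·0.4098) ≈ 0.4635
After 'positive': P(infected) = 0.55·0.4635 / (0.55·0.4635 + 0.25·0.5365) ≈ 0.6553

0.6553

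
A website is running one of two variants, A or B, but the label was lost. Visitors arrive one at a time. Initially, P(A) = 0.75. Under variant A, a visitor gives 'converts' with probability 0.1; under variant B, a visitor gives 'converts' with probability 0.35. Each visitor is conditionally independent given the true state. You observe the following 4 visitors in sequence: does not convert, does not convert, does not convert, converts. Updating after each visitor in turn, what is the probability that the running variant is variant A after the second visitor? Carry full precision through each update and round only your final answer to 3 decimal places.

After 'does not convert': P(A) = 0.9·0.7500 / (0.9·0.7500 + 0.65·0.2500) ≈ 0.8060
After 'does not convert': P(A) = 0.9·0.8060 / (0.9·0.8060 + 0.65·0.1940) ≈ 0.8519

0.852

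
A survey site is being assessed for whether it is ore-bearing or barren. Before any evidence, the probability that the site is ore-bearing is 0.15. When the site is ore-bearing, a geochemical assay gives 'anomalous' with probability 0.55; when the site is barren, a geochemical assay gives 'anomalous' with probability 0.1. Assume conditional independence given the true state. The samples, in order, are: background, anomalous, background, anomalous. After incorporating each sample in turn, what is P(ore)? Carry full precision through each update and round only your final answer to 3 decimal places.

0.572

After 'background': P(ore) = 0.45·0.1500 / (0.45·0.1500 + 0.9·0.8500) ≈ 0.0811
After 'anomalous': P(ore) = 0.55·0.0811 / (0.55·0.0811 + 0.1·0.9189) ≈ 0.3267
After 'background': P(ore) = 0.45·0.3267 / (0.45·0.3267 + 0.9·0.6733) ≈ 0.1953
After 'anomalous': P(ore) = 0.55·0.1953 / (0.55·0.1953 + 0.1·0.8047) ≈ 0.5717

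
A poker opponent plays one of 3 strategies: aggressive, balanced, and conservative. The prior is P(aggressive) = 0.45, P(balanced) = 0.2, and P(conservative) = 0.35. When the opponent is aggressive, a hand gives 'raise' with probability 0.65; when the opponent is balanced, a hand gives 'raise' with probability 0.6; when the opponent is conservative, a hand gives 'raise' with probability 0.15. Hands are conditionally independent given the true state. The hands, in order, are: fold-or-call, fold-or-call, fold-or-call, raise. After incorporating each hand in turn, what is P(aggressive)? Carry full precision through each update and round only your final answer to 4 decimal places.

0.2390

After 'fold-or-call': normaliser = 0.35·0.4500 + 0.4·0.2000 + 0.85·0.3500; P(aggressive) ≈ 0.2944, P(balanced) ≈ 0.1495, P(conservative) ≈ 0.5561
After 'fold-or-call': normaliser = 0.35·0.2944 + 0.4·0.1495 + 0.85·0.5561; P(aggressive) ≈ 0.1621, P(balanced) ≈ 0.0941, P(conservative) ≈ 0.7438
After 'fold-or-call': normaliser = 0.35·0.1621 + 0.4·0.0941 + 0.85·0.7438; P(aggressive) ≈ 0.0781, P(balanced) ≈ 0.0518, P(conservative) ≈ 0.8701
After 'raise': normaliser = 0.65·0.0781 + 0.6·0.0518 + 0.15·0.8701; P(aggressive) ≈ 0.2390, P(balanced) ≈ 0.1464, P(conservative) ≈ 0.6146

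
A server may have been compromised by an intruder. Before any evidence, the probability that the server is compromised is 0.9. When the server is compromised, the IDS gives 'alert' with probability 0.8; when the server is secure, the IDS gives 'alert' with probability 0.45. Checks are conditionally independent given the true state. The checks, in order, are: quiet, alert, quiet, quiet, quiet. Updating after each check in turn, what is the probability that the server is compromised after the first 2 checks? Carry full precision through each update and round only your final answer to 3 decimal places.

After 'quiet': P(compromised) = 0.2·0.9000 / (0.2·0.9000 + 0.55·0.1000) ≈ 0.7660
After 'alert': P(compromised) = 0.8·0.7660 / (0.8·0.7660 + 0.45·0.2340) ≈ 0.8533

0.853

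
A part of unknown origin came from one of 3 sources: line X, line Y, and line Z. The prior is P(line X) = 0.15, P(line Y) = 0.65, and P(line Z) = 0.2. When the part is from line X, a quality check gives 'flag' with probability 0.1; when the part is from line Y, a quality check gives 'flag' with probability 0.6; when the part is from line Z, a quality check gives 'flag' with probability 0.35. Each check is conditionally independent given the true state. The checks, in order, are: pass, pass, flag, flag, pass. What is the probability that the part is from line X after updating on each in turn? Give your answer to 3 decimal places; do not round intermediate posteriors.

After 'pass': normaliser = 0.9·0.1500 + 0.4·0.6500 + 0.65·0.2000; P(line X) ≈ 0.2571, P(line Y) ≈ 0.4952, P(line Z) ≈ 0.2476
After 'pass': normaliser = 0.9·0.2571 + 0.4·0.4952 + 0.65·0.2476; P(line X) ≈ 0.3919, P(line Y) ≈ 0.3355, P(line Z) ≈ 0.2726
After 'flag': normaliser = 0.1·0.3919 + 0.6·0.3355 + 0.35·0.2726; P(line X) ≈ 0.1167, P(line Y) ≈ 0.5993, P(line Z) ≈ 0.2840
After 'flag': normaliser = 0.1·0.1167 + 0.6·0.5993 + 0.35·0.2840; P(line X) ≈ 0.0248, P(line Y) ≈ 0.7640, P(line Z) ≈ 0.2112
After 'pass': normaliser = 0.9·0.0248 + 0.4·0.7640 + 0.65·0.2112; P(line X) ≈ 0.0480, P(line Y) ≈ 0.6569, P(line Z) ≈ 0.2951

0.048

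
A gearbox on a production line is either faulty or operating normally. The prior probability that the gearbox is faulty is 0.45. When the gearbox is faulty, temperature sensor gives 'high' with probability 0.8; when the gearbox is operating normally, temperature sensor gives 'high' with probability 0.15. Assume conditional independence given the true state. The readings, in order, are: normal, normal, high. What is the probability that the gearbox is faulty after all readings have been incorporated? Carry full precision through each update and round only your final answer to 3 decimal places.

0.195

After 'normal': P(faulty) = 0.2·0.4500 / (0.2·0.4500 + 0.85·0.5500) ≈ 0.1614
After 'normal': P(faulty) = 0.2·0.1614 / (0.2·0.1614 + 0.85·0.8386) ≈ 0.0433
After 'high': P(faulty) = 0.8·0.0433 / (0.8·0.0433 + 0.15·0.9567) ≈ 0.1946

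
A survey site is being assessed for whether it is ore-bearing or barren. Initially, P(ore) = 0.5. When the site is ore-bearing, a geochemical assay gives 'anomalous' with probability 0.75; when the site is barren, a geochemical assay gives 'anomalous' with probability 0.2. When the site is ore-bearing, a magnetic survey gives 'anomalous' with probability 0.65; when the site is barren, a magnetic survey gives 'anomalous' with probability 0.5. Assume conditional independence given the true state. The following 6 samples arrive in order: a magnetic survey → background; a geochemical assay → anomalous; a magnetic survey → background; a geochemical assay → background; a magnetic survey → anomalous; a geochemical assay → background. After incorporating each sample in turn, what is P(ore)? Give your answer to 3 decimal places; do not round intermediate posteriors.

0.189

After a magnetic survey='background': P(ore) = 0.35·0.5000 / (0.35·0.5000 + 0.5·0.5000) ≈ 0.4118
After a geochemical assay='anomalous': P(ore) = 0.75·0.4118 / (0.75·0.4118 + 0.2·0.5882) ≈ 0.7241
After a magnetic survey='background': P(ore) = 0.35·0.7241 / (0.35·0.7241 + 0.5·0.2759) ≈ 0.6476
After a geochemical assay='background': P(ore) = 0.25·0.6476 / (0.25·0.6476 + 0.8·0.3524) ≈ 0.3648
After a magnetic survey='anomalous': P(ore) = 0.65·0.3648 / (0.65·0.3648 + 0.5·0.6352) ≈ 0.4274
After a geochemical assay='background': P(ore) = 0.25·0.4274 / (0.25·0.4274 + 0.8·0.5726) ≈ 0.1892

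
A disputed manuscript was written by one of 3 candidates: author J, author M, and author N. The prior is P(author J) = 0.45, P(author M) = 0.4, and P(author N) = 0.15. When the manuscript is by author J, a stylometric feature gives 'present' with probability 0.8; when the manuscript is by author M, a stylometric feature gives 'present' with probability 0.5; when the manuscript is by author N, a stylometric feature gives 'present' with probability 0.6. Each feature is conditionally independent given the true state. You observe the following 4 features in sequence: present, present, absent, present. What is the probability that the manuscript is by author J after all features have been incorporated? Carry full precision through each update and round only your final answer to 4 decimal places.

Apply Bayes' rule sequentially, carrying P(author J) forward.
After 'present': normaliser = 0.8·0.4500 + 0.5·0.4000 + 0.6·0.1500; P(author J) ≈ 0.5538, P(author M) ≈ 0.3077, P(author N) ≈ 0.1385
After 'present': normaliser = 0.8·0.5538 + 0.5·0.3077 + 0.6·0.1385; P(author J) ≈ 0.6516, P(author M) ≈ 0.2262, P(author N) ≈ 0.1222
After 'absent': normaliser = 0.2·0.6516 + 0.5·0.2262 + 0.4·0.1222; P(author J) ≈ 0.4458, P(author M) ≈ 0.3870, P(author N) ≈ 0.1672
After 'present': normaliser = 0.8·0.4458 + 0.5·0.3870 + 0.6·0.1672; P(author J) ≈ 0.5483, P(author M) ≈ 0.2975, P(author N) ≈ 0.1542

0.5483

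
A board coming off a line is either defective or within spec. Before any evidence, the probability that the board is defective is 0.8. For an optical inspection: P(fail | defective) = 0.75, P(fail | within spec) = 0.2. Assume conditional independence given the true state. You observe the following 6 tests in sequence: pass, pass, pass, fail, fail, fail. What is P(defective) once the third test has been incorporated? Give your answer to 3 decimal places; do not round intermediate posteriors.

0.109

After 'pass': P(defective) = 0.25·0.8000 / (0.25·0.8000 + 0.8·0.2000) ≈ 0.5556
After 'pass': P(defective) = 0.25·0.5556 / (0.25·0.5556 + 0.8·0.4444) ≈ 0.2809
After 'pass': P(defective) = 0.25·0.2809 / (0.25·0.2809 + 0.8·0.7191) ≈ 0.1088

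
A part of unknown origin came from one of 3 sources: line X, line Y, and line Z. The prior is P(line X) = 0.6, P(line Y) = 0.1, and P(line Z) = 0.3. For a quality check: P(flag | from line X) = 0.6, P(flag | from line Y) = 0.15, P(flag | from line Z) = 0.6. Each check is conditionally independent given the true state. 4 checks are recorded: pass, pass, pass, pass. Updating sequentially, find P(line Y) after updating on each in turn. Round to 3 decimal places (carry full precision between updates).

0.694

Each posterior becomes the prior for the next update.
After 'pass': normaliser = 0.4·0.6000 + 0.85·0.1000 + 0.4·0.3000; P(line X) ≈ 0.5393, P(line Y) ≈ 0.1910, P(line Z) ≈ 0.2697
After 'pass': normaliser = 0.4·0.5393 + 0.85·0.1910 + 0.4·0.2697; P(line X) ≈ 0.4439, P(line Y) ≈ 0.3341, P(line Z) ≈ 0.2220
After 'pass': normaliser = 0.4·0.4439 + 0.85·0.3341 + 0.4·0.2220; P(line X) ≈ 0.3227, P(line Y) ≈ 0.5160, P(line Z) ≈ 0.1613
After 'pass': normaliser = 0.4·0.3227 + 0.85·0.5160 + 0.4·0.1613; P(line X) ≈ 0.2041, P(line Y) ≈ 0.6938, P(line Z) ≈ 0.1021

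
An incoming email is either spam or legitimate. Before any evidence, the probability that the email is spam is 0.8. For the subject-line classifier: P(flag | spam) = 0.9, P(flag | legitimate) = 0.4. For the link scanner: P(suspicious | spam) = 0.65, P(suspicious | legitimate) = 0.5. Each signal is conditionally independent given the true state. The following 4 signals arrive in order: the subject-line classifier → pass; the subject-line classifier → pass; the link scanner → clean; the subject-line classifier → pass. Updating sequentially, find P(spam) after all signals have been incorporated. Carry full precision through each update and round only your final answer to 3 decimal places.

After the subject-line classifier='pass': P(spam) = 0.1·0.8000 / (0.1·0.8000 + 0.6·0.2000) ≈ 0.4000
After the subject-line classifier='pass': P(spam) = 0.1·0.4000 / (0.1·0.4000 + 0.6·0.6000) ≈ 0.1000
After the link scanner='clean': P(spam) = 0.35·0.1000 / (0.35·0.1000 + 0.5·0.9000) ≈ 0.0722
After the subject-line classifier='pass': P(spam) = 0.1·0.0722 / (0.1·0.0722 + 0.6·0.9278) ≈ 0.0128

0.013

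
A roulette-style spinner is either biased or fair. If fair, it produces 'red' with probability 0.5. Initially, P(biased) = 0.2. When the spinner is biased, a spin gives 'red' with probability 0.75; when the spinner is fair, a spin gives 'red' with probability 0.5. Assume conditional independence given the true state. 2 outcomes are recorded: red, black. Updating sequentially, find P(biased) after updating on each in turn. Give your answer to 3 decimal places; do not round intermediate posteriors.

Each posterior becomes the prior for the next update.
After 'red': P(biased) = 0.75·0.2000 / (0.75·0.2000 + 0.5·0.8000) ≈ 0.2727
After 'black': P(biased) = 0.25·0.2727 / (0.25·0.2727 + 0.5·0.7273) ≈ 0.1579

0.158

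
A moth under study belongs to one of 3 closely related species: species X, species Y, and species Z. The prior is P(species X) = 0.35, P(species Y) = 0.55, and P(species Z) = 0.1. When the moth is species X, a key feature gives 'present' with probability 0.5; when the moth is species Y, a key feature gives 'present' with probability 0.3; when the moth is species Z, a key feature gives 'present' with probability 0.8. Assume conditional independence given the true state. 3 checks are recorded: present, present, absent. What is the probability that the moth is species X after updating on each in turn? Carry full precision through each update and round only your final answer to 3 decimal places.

0.480

Apply Bayes' rule sequentially, carrying P(species X) forward.
After 'present': normaliser = 0.5·0.3500 + 0.3·0.5500 + 0.8·0.1000; P(species X) ≈ 0.4167, P(species Y) ≈ 0.3929, P(species Z) ≈ 0.1905
After 'present': normaliser = 0.5·0.4167 + 0.3·0.3929 + 0.8·0.1905; P(species X) ≈ 0.4353, P(species Y) ≈ 0.2463, P(species Z) ≈ 0.3184
After 'absent': normaliser = 0.5·0.4353 + 0.7·0.2463 + 0.2·0.3184; P(species X) ≈ 0.4797, P(species Y) ≈ 0.3799, P(species Z) ≈ 0.1404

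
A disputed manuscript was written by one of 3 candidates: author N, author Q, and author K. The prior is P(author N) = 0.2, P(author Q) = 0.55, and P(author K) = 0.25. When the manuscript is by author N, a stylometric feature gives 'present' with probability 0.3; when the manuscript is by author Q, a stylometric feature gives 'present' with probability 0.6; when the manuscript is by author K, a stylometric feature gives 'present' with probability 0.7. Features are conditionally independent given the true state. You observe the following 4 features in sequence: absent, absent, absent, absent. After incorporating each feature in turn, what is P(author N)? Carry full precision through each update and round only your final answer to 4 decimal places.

0.7488

After 'absent': normaliser = 0.7·0.2000 + 0.4·0.5500 + 0.3·0.2500; P(author N) ≈ 0.3218, P(author Q) ≈ 0.5057, P(author K) ≈ 0.1724
After 'absent': normaliser = 0.7·0.3218 + 0.4·0.5057 + 0.3·0.1724; P(author N) ≈ 0.4700, P(author Q) ≈ 0.4221, P(author K) ≈ 0.1079
After 'absent': normaliser = 0.7·0.4700 + 0.4·0.4221 + 0.3·0.1079; P(author N) ≈ 0.6205, P(author Q) ≈ 0.3184, P(author K) ≈ 0.0611
After 'absent': normaliser = 0.7·0.6205 + 0.4·0.3184 + 0.3·0.0611; P(author N) ≈ 0.7488, P(author Q) ≈ 0.2196, P(author K) ≈ 0.0316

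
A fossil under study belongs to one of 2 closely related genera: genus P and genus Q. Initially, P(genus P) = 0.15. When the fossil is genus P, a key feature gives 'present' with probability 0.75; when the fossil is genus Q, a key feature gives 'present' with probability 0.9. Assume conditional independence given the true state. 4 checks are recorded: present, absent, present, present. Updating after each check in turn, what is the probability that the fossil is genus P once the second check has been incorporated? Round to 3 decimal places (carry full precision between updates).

Each posterior becomes the prior for the next update.
After 'present': P(genus P) = 0.75·0.1500 / (0.75·0.1500 + 0.9·0.8500) ≈ 0.1282
After 'absent': P(genus P) = 0.25·0.1282 / (0.25·0.1282 + 0.1·0.8718) ≈ 0.2688

0.269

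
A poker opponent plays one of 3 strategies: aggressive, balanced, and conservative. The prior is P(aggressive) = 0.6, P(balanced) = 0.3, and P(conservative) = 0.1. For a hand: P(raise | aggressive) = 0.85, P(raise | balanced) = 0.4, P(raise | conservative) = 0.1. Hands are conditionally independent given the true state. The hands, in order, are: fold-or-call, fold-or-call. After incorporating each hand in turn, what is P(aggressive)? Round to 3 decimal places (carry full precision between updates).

0.067

After 'fold-or-call': normaliser = 0.15·0.6000 + 0.6·0.3000 + 0.9·0.1000; P(aggressive) ≈ 0.2500, P(balanced) ≈ 0.5000, P(conservative) ≈ 0.2500
After 'fold-or-call': normaliser = 0.15·0.2500 + 0.6·0.5000 + 0.9·0.2500; P(aggressive) ≈ 0.0667, P(balanced) ≈ 0.5333, P(conservative) ≈ 0.4000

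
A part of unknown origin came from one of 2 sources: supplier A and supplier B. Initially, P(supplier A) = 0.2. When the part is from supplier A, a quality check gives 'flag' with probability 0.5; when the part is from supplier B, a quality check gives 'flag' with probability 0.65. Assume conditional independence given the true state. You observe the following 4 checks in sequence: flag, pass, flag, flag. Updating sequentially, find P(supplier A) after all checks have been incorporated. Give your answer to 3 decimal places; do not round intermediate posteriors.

0.140

Each posterior becomes the prior for the next update.
After 'flag': P(supplier A) = 0.5·0.2000 / (0.5·0.2000 + 0.65·0.8000) ≈ 0.1613
After 'pass': P(supplier A) = 0.5·0.1613 / (0.5·0.1613 + 0.35·0.8387) ≈ 0.2155
After 'flag': P(supplier A) = 0.5·0.2155 / (0.5·0.2155 + 0.65·0.7845) ≈ 0.1745
After 'flag': P(supplier A) = 0.5·0.1745 / (0.5·0.1745 + 0.65·0.8255) ≈ 0.1398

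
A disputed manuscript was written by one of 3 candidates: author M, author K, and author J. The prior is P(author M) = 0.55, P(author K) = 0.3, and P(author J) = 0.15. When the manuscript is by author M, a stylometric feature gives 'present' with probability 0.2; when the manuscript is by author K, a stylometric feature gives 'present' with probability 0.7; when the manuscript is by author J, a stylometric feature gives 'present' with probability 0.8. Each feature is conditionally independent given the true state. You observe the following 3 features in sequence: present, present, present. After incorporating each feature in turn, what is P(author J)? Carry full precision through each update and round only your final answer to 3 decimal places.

0.417

Each posterior becomes the prior for the next update.
After 'present': normaliser = 0.2·0.5500 + 0.7·0.3000 + 0.8·0.1500; P(author M) ≈ 0.2500, P(author K) ≈ 0.4773, P(author J) ≈ 0.2727
After 'present': normaliser = 0.2·0.2500 + 0.7·0.4773 + 0.8·0.2727; P(author M) ≈ 0.0830, P(author K) ≈ 0.5547, P(author J) ≈ 0.3623
After 'present': normaliser = 0.2·0.0830 + 0.7·0.5547 + 0.8·0.3623; P(author M) ≈ 0.0239, P(author K) ≈ 0.5589, P(author J) ≈ 0.4172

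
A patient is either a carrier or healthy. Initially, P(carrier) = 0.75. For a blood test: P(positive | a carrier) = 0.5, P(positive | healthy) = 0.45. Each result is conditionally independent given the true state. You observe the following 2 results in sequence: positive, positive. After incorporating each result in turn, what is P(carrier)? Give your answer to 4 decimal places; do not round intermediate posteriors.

After 'positive': P(carrier) = 0.5·0.7500 / (0.5·0.7500 + 0.45·0.2500) ≈ 0.7692
After 'positive': P(carrier) = 0.5·0.7692 / (0.5·0.7692 + 0.45·0.2308) ≈ 0.7874

0.7874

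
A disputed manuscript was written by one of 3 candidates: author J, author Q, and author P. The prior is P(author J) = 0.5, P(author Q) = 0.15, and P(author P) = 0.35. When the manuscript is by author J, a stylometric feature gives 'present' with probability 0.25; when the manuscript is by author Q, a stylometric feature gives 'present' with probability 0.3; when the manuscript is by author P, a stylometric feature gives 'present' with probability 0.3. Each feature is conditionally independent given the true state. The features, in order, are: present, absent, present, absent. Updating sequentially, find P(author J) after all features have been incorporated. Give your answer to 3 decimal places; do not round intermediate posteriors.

Apply Bayes' rule sequentially, carrying P(author J) forward.
After 'present': normaliser = 0.25·0.5000 + 0.3·0.1500 + 0.3·0.3500; P(author J) ≈ 0.4545, P(author Q) ≈ 0.1636, P(author P) ≈ 0.3818
After 'absent': normaliser = 0.75·0.4545 + 0.7·0.1636 + 0.7·0.3818; P(author J) ≈ 0.4717, P(author Q) ≈ 0.1585, P(author P) ≈ 0.3698
After 'present': normaliser = 0.25·0.4717 + 0.3·0.1585 + 0.3·0.3698; P(author J) ≈ 0.4266, P(author Q) ≈ 0.1720, P(author P) ≈ 0.4014
After 'absent': normaliser = 0.75·0.4266 + 0.7·0.1720 + 0.7·0.4014; P(author J) ≈ 0.4436, P(author Q) ≈ 0.1669, P(author P) ≈ 0.3895

0.444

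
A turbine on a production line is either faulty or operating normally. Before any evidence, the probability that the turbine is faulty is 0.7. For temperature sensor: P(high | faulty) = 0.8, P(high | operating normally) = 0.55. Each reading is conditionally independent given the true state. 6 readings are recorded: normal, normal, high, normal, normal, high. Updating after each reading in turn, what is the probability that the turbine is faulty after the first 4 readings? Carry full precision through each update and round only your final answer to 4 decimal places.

0.2296

After 'normal': P(faulty) = 0.2·0.7000 / (0.2·0.7000 + 0.45·0.3000) ≈ 0.5091
After 'normal': P(faulty) = 0.2·0.5091 / (0.2·0.5091 + 0.45·0.4909) ≈ 0.3155
After 'high': P(faulty) = 0.8·0.3155 / (0.8·0.3155 + 0.55·0.6845) ≈ 0.4013
After 'normal': P(faulty) = 0.2·0.4013 / (0.2·0.4013 + 0.45·0.5987) ≈ 0.2296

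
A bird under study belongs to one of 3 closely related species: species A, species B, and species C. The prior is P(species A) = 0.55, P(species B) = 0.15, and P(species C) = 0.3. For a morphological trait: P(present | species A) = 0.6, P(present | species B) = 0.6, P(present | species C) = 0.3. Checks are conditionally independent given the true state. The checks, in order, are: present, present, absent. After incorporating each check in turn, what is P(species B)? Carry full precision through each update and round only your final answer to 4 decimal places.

0.1805

After 'present': normaliser = 0.6·0.5500 + 0.6·0.1500 + 0.3·0.3000; P(species A) ≈ 0.6471, P(species B) ≈ 0.1765, P(species C) ≈ 0.1765
After 'present': normaliser = 0.6·0.6471 + 0.6·0.1765 + 0.3·0.1765; P(species A) ≈ 0.7097, P(species B) ≈ 0.1935, P(species C) ≈ 0.0968
After 'absent': normaliser = 0.4·0.7097 + 0.4·0.1935 + 0.7·0.0968; P(species A) ≈ 0.6617, P(species B) ≈ 0.1805, P(species C) ≈ 0.1579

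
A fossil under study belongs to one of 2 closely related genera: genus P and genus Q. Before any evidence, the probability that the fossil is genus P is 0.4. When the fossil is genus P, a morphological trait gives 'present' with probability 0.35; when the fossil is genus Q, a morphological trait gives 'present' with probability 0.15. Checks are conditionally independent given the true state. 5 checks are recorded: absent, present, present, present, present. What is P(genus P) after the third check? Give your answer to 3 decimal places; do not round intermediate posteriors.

0.735

Apply Bayes' rule sequentially, carrying P(genus P) forward.
After 'absent': P(genus P) = 0.65·0.4000 / (0.65·0.4000 + 0.85·0.6000) ≈ 0.3377
After 'present': P(genus P) = 0.35·0.3377 / (0.35·0.3377 + 0.15·0.6623) ≈ 0.5433
After 'present': P(genus P) = 0.35·0.5433 / (0.35·0.5433 + 0.15·0.4567) ≈ 0.7351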